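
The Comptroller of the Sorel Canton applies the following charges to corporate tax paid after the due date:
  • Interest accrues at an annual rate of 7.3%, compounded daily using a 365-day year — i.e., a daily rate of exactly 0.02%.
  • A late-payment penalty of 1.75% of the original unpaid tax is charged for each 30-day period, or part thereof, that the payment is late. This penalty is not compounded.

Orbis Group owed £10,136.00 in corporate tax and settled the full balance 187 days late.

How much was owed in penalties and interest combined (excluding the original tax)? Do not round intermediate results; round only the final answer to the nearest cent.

Penalty periods: ⌈187/30⌉ = 7; penalty = 7 × 1.75% × £10,136.00 = £1,241.66
Interest: £10,136.00 × ((1 + 0.0002)^187 − 1) = £10,136.00 × 0.03810430… = £386.2252…
Penalties + interest = £1,241.6600 + £386.2252… = £1,627.89

£1,627.89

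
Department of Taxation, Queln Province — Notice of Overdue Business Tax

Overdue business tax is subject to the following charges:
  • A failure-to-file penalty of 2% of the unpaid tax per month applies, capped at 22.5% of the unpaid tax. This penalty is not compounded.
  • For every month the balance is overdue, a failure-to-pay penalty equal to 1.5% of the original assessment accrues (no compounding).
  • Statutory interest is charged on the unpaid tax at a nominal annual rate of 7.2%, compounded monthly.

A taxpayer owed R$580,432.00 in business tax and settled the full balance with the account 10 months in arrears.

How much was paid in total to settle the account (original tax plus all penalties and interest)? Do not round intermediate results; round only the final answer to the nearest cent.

Failure-to-file: 10 × 2% × R$580,432.00 = R$116,086.40 (under the 22.5% cap)
Failure-to-pay penalty = 1.5% × R$580,432.00 × 10 mo = R$87,064.80
Interest (7.2%/yr ÷ 12 = 0.6%/month): R$580,432.00 × ((1 + 0.006)^10 − 1) = R$35,781.4238…
Total = R$580,432.00 + R$203,151.2000 + R$35,781.4238… = R$819,364.62

R$819,364.62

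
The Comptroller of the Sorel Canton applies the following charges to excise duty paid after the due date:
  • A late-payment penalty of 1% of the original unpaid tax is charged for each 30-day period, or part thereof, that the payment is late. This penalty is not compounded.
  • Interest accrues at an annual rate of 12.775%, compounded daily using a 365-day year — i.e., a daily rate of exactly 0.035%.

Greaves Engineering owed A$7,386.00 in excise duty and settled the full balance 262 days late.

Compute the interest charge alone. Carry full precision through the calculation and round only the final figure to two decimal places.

A$709.19

Interest: A$7,386.00 × ((1 + 0.00035)^262 − 1) = A$7,386.00 × 0.09601838… = A$709.1917…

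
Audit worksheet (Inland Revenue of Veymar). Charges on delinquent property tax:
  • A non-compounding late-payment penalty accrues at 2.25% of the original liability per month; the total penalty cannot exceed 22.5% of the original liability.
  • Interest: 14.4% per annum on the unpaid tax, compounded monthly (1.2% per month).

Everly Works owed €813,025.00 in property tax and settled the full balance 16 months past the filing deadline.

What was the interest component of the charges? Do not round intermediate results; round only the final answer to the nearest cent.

€170,968.21

Interest: €813,025.00 × ((1 + 0.012)^16 − 1) = €813,025.00 × 0.2102865… = €170,968.2067…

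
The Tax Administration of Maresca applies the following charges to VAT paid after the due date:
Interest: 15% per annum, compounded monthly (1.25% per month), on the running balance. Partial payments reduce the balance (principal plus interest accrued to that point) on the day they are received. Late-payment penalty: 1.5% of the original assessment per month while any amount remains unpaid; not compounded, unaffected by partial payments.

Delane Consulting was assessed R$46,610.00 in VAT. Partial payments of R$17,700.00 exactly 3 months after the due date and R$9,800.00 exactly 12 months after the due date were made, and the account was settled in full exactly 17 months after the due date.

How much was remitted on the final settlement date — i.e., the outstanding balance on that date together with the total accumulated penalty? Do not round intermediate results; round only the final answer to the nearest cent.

R$37,965.14

Balance at month 3: R$46,610.0000 × (1 + 0.0125)^3 = R$48,379.8145…
After R$17,700.00 payment: R$48,379.8145… − R$17,700.00 = R$30,679.8145…
Balance at month 12: R$30,679.8145… × (1 + 0.0125)^9 = R$34,308.9965…
After R$9,800.00 payment: R$34,308.9965… − R$9,800.00 = R$24,508.9965…
Balance at month 17: R$24,508.9965… × (1 + 0.0125)^5 = R$26,079.5858…
Penalty: 17 × 1.5% × R$46,610.00 = R$11,885.55
Final settlement = outstanding balance + penalty = R$26,079.5858… + R$11,885.55 = R$37,965.14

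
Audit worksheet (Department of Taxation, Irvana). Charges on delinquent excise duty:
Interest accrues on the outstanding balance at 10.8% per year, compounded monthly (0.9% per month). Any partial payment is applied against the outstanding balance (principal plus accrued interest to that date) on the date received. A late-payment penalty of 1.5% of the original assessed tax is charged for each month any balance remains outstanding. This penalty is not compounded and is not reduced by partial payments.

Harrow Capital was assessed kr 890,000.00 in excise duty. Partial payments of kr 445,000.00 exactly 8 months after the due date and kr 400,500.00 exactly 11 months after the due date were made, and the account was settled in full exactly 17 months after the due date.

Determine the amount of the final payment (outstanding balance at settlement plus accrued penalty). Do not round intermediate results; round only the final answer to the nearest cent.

Balance at month 8: kr 890,000.0000 × (1 + 0.009)^8 = kr 956,135.2651…
After kr 445,000.00 payment: kr 956,135.2651… − kr 445,000.00 = kr 511,135.2651…
Balance at month 11: kr 511,135.2651… × (1 + 0.009)^3 = kr 525,060.4957…
After kr 400,500.00 payment: kr 525,060.4957… − kr 400,500.00 = kr 124,560.4957…
Balance at month 17: kr 124,560.4957… × (1 + 0.009)^6 = kr 131,439.9319…
Penalty: 17 × 1.5% × kr 890,000.00 = kr 226,950.00
Final settlement = outstanding balance + penalty = kr 131,439.9319… + kr 226,950.00 = kr 358,389.93

kr 358,389.93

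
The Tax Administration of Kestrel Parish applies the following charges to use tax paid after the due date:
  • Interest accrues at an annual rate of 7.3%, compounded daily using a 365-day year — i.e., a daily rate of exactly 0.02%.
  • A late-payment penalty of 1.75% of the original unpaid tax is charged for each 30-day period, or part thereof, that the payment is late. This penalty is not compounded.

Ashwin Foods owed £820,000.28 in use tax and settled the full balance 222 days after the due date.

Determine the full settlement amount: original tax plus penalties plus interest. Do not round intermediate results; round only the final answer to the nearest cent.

Penalty periods: ⌈222/30⌉ = 8; penalty = 8 × 1.75% × £820,000.28 = £114,800.04…
Interest: £820,000.28 × ((1 + 0.0002)^222 − 1) = £820,000.28 × 0.04539579… = £37,224.5609…
Total = £820,000.28 + £114,800.0392 + £37,224.5609… = £972,024.88

£972,024.88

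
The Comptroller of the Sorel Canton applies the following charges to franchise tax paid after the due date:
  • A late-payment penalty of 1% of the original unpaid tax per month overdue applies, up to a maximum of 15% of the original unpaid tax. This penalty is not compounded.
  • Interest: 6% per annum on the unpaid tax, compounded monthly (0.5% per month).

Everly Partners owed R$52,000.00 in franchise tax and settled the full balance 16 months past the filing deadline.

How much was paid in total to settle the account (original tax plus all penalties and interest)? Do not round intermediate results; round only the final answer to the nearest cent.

Penalty (uncapped): 16 × 1% × R$52,000.00 = R$8,320.00; cap = 15% × R$52,000.00 = R$7,800.00 → penalty = R$7,800.00
Interest: R$52,000.00 × ((1 + 0.005)^16 − 1) = R$52,000.00 × 0.0830712… = R$4,319.6999…
Total = R$52,000.00 + R$7,800.0000 + R$4,319.6999… = R$64,119.70

R$64,119.70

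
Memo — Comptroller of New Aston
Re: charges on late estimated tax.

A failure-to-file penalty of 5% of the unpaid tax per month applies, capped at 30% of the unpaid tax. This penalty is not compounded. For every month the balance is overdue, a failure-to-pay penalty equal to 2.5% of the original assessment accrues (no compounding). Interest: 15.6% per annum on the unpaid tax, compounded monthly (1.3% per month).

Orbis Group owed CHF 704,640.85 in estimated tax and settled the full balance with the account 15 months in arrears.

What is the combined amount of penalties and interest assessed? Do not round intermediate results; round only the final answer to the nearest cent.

CHF 626,274.05

Failure-to-file: 15 × 5% × CHF 704,640.85 = CHF 528,480.64…, capped at 30% × CHF 704,640.85 = CHF 211,392.26…
Failure-to-pay penalty = 2.5% × CHF 704,640.85 × 15 mo = CHF 264,240.32…
Interest: CHF 704,640.85 × ((1 + 0.013)^15 − 1) = CHF 704,640.85 × 0.2137848… = CHF 150,641.4752…
Penalties + interest = CHF 475,632.5738… + CHF 150,641.4752… = CHF 626,274.05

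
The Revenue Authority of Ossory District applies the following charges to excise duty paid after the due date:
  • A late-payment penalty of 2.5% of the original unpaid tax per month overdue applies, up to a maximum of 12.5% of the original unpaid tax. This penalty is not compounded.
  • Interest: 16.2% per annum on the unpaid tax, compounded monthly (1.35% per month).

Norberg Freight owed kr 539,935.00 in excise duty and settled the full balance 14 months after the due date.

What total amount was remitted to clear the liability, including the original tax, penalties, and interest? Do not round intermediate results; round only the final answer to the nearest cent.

kr 718,931.28

Penalty (uncapped): 14 × 2.5% × kr 539,935.00 = kr 188,977.25; cap = 12.5% × kr 539,935.00 = kr 67,491.88… → penalty = kr 67,491.88…
Interest: kr 539,935.00 × ((1 + 0.0135)^14 − 1) = kr 539,935.00 × 0.2065145… = kr 111,504.4017…
Total = kr 539,935.00 + kr 67,491.8750 + kr 111,504.4017… = kr 718,931.28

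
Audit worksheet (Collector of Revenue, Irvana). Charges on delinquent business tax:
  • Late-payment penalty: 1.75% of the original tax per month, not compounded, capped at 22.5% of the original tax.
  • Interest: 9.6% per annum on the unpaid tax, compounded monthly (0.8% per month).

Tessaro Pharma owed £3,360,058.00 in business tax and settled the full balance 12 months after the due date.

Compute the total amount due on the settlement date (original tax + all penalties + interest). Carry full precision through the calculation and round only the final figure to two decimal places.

£4,402,814.01

Penalty: 12 × 1.75% × £3,360,058.00 = £705,612.18 (below the 22.5% cap of £756,013.05)
Interest: £3,360,058.00 × ((1 + 0.008)^12 − 1) = £3,360,058.00 × 0.1003387… = £337,143.8305…
Total = £3,360,058.00 + £705,612.1800 + £337,143.8305… = £4,402,814.01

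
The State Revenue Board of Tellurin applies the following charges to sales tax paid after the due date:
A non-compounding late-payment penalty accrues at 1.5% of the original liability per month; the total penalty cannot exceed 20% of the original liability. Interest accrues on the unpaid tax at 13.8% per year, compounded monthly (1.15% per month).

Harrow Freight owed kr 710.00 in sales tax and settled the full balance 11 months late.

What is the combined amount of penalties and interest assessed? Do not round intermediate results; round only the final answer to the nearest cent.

Penalty: 11 × 1.5% × kr 710.00 = kr 117.15 (below the 20% cap of kr 142.00)
Interest: kr 710.00 × ((1 + 0.0115)^11 − 1) = kr 710.00 × 0.1340306… = kr 95.1617…
Penalties + interest = kr 117.1500 + kr 95.1617… = kr 212.31

kr 212.31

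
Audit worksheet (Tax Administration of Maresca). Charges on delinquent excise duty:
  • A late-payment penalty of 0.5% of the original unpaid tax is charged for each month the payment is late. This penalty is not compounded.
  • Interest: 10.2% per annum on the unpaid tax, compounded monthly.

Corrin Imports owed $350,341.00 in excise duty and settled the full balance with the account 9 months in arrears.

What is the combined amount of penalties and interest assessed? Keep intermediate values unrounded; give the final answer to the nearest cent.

Late-payment penalty = 0.5% × $350,341.00 × 9 mo = $15,765.35…
Interest (10.2%/yr ÷ 12 = 0.85%/month): $350,341.00 × ((1 + 0.0085)^9 − 1) = $27,730.6287…
Penalties + interest = $15,765.3450 + $27,730.6287… = $43,495.97

$43,495.97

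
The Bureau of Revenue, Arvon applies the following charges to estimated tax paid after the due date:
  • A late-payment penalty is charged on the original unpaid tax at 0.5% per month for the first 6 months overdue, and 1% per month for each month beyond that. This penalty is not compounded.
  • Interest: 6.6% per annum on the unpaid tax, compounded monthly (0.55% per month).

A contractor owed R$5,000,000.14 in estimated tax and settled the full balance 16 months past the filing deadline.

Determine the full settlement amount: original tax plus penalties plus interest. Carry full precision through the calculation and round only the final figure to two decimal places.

R$6,108,624.46

Penalty, months 1–6: 6 × 0.5% × R$5,000,000.14 = R$150,000.00…
Penalty, months 7–16: 10 × 1% × R$5,000,000.14 = R$500,000.01…
Interest: R$5,000,000.14 × ((1 + 0.0055)^16 − 1) = R$5,000,000.14 × 0.0917249… = R$458,624.3009…
Total = R$5,000,000.14 + R$650,000.0182 + R$458,624.3009… = R$6,108,624.46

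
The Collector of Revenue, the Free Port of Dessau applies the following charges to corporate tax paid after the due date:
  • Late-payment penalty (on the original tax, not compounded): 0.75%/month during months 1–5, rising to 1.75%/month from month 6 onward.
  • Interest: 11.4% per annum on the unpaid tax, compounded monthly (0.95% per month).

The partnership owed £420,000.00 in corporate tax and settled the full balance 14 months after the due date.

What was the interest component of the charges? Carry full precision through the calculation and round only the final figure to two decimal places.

£59,443.92

Interest: £420,000.00 × ((1 + 0.0095)^14 − 1) = £420,000.00 × 0.1415331… = £59,443.9208…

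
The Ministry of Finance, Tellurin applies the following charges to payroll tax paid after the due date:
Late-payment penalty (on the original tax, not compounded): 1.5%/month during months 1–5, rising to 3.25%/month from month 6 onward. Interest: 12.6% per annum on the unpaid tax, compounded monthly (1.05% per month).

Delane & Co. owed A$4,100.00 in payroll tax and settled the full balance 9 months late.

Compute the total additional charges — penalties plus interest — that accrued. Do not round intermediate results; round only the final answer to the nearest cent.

A$1,244.63

Penalty, months 1–5: 5 × 1.5% × A$4,100.00 = A$307.50
Penalty, months 6–9: 4 × 3.25% × A$4,100.00 = A$533.00
Interest: A$4,100.00 × ((1 + 0.0105)^9 − 1) = A$4,100.00 × 0.0985678… = A$404.1279…
Penalties + interest = A$840.5000 + A$404.1279… = A$1,244.63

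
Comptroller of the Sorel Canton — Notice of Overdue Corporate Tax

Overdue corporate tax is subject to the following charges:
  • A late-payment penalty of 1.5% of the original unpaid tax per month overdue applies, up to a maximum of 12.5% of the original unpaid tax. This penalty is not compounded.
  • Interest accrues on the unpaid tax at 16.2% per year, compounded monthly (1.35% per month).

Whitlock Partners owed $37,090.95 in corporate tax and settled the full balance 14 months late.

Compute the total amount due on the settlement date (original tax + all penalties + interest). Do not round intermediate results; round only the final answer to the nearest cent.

$49,387.14

Penalty (uncapped): 14 × 1.5% × $37,090.95 = $7,789.10…; cap = 12.5% × $37,090.95 = $4,636.37… → penalty = $4,636.37…
Interest: $37,090.95 × ((1 + 0.0135)^14 − 1) = $37,090.95 × 0.2065145… = $7,659.8187…
Total = $37,090.95 + $4,636.3688… + $7,659.8187… = $49,387.14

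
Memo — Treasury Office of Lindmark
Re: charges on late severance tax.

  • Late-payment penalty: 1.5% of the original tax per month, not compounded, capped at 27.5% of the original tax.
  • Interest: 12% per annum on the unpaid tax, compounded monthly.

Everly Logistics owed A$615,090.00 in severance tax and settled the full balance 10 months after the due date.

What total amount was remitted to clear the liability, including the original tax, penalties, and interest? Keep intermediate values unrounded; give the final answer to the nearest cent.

A$771,705.52

Penalty: 10 × 1.5% × A$615,090.00 = A$92,263.50 (below the 27.5% cap of A$169,149.75)
Interest (12%/yr ÷ 12 = 1%/month): A$615,090.00 × ((1 + 0.01)^10 − 1) = A$64,352.0231…
Total = A$615,090.00 + A$92,263.5000 + A$64,352.0231… = A$771,705.52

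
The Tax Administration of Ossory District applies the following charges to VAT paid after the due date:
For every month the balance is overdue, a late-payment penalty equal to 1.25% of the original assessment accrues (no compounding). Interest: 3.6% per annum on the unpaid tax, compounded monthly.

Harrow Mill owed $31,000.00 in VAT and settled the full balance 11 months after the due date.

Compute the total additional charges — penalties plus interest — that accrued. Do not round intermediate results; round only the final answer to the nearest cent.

$5,300.98

Late-payment penalty = 1.25% × $31,000.00 × 11 mo = $4,262.50
Interest (3.6%/yr ÷ 12 = 0.3%/month): $31,000.00 × ((1 + 0.003)^11 − 1) = $1,038.4839…
Penalties + interest = $4,262.5000 + $1,038.4839… = $5,300.98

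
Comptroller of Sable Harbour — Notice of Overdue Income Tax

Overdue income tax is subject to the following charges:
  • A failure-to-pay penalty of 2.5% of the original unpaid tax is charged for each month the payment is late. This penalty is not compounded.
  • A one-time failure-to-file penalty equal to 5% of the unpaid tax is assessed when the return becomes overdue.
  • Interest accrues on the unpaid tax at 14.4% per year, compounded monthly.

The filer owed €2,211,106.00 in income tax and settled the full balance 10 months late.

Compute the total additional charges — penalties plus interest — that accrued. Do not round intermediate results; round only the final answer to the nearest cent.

€943,460.75

Failure-to-file penalty: 5% × €2,211,106.00 = €110,555.30
Failure-to-pay penalty = 2.5% × €2,211,106.00 × 10 mo = €552,776.50
Interest (14.4%/yr ÷ 12 = 1.2%/month): €2,211,106.00 × ((1 + 0.012)^10 − 1) = €280,128.9503…
Penalties + interest = €663,331.8000 + €280,128.9503… = €943,460.75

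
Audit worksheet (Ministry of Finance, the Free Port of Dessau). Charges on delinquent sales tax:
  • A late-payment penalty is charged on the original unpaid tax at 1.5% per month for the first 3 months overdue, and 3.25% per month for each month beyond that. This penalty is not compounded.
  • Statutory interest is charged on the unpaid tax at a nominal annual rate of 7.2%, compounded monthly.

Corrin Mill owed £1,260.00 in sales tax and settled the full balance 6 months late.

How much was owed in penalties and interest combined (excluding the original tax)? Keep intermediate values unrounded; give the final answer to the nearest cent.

£225.60

Penalty, months 1–3: 3 × 1.5% × £1,260.00 = £56.70
Penalty, months 4–6: 3 × 3.25% × £1,260.00 = £122.85
Interest (7.2%/yr ÷ 12 = 0.6%/month): £1,260.00 × ((1 + 0.006)^6 − 1) = £46.0459…
Penalties + interest = £179.5500 + £46.0459… = £225.60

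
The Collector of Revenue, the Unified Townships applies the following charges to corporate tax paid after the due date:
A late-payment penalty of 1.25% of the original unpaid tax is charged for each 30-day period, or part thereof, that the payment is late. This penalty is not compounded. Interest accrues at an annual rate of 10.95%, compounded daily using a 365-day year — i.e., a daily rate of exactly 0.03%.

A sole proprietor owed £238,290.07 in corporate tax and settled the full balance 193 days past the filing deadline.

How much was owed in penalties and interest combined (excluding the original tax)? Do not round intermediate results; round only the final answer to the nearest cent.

£35,052.43

Penalty periods: ⌈193/30⌉ = 7; penalty = 7 × 1.25% × £238,290.07 = £20,850.38…
Interest: £238,290.07 × ((1 + 0.0003)^193 − 1) = £238,290.07 × 0.05959983… = £14,202.0473…
Penalties + interest = £20,850.3811… + £14,202.0473… = £35,052.43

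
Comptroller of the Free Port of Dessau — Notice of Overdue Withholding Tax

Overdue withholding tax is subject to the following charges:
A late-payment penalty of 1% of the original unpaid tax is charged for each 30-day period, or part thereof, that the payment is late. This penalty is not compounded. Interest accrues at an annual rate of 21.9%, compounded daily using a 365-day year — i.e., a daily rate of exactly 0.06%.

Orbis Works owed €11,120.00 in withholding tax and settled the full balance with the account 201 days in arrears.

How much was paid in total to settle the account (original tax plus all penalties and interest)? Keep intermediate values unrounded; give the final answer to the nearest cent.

€13,323.24

Penalty periods: ⌈201/30⌉ = 7; penalty = 7 × 1% × €11,120.00 = €778.40
Interest: €11,120.00 × ((1 + 0.0006)^201 − 1) = €11,120.00 × 0.12813275… = €1,424.8362…
Total = €11,120.00 + €778.4000 + €1,424.8362… = €13,323.24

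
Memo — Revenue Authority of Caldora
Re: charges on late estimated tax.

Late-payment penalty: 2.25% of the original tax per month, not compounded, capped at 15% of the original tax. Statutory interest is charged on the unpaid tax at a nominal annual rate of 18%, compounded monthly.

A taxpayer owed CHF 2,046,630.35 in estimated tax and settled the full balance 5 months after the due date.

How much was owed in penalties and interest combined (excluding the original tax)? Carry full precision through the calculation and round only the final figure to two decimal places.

CHF 388,417.70

Penalty: 5 × 2.25% × CHF 2,046,630.35 = CHF 230,245.91… (below the 15% cap of CHF 306,994.55…)
Interest (18%/yr ÷ 12 = 1.5%/month): CHF 2,046,630.35 × ((1 + 0.015)^5 − 1) = CHF 158,171.7879…
Penalties + interest = CHF 230,245.9144… + CHF 158,171.7879… = CHF 388,417.70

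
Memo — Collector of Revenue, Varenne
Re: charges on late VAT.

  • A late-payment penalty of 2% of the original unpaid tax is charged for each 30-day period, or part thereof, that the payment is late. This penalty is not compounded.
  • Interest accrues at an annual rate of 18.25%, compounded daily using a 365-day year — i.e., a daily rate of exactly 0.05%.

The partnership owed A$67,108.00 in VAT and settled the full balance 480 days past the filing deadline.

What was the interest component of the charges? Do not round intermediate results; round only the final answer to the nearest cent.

Interest: A$67,108.00 × ((1 + 0.0005)^480 − 1) = A$67,108.00 × 0.27117290… = A$18,197.8712…

A$18,197.87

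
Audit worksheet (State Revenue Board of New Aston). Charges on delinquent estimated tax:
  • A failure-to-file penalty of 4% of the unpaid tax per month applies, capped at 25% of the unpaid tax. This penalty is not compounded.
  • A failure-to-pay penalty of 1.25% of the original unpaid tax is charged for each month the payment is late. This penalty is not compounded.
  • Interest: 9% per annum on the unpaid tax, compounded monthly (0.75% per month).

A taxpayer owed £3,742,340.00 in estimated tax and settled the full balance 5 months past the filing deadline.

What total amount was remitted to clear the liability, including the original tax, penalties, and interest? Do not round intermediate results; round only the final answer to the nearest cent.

Failure-to-file: 5 × 4% × £3,742,340.00 = £748,468.00 (under the 25% cap)
Failure-to-pay penalty = 1.25% × £3,742,340.00 × 5 mo = £233,896.25
Interest: £3,742,340.00 × ((1 + 0.0075)^5 − 1) = £3,742,340.00 × 0.0380667… = £142,458.6635…
Total = £3,742,340.00 + £982,364.2500 + £142,458.6635… = £4,867,162.91

£4,867,162.91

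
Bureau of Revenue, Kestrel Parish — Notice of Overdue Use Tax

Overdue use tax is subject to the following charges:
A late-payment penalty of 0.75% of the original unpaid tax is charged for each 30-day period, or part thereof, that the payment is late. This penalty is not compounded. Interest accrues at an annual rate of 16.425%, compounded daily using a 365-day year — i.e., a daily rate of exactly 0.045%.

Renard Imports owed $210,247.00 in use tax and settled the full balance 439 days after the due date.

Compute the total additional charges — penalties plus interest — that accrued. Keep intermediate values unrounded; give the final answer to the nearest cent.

$69,562.29

Penalty periods: ⌈439/30⌉ = 15; penalty = 15 × 0.75% × $210,247.00 = $23,652.79…
Interest: $210,247.00 × ((1 + 0.00045)^439 − 1) = $210,247.00 × 0.21835984… = $45,909.5023…
Penalties + interest = $23,652.7875 + $45,909.5023… = $69,562.29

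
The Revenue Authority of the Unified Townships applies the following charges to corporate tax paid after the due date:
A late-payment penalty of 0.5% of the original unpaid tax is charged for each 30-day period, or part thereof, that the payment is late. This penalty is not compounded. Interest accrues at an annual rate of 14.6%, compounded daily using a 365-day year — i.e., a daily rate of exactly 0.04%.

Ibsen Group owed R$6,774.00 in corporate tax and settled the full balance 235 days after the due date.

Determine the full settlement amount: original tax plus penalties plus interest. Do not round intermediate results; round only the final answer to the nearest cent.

R$7,712.46

Penalty periods: ⌈235/30⌉ = 8; penalty = 8 × 0.5% × R$6,774.00 = R$270.96
Interest: R$6,774.00 × ((1 + 0.0004)^235 − 1) = R$6,774.00 × 0.09853910… = R$667.5039…
Total = R$6,774.00 + R$270.9600 + R$667.5039… = R$7,712.46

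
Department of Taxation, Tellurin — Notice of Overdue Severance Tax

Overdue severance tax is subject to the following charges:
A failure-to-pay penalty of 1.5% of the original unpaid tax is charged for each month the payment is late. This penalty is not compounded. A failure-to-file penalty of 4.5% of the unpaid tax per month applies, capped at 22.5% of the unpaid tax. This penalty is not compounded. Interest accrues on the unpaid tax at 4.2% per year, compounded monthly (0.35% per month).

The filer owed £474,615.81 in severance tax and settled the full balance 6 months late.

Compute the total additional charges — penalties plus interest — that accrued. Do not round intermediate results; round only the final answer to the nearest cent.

£159,558.53

Failure-to-file: 6 × 4.5% × £474,615.81 = £128,146.27…, capped at 22.5% × £474,615.81 = £106,788.56…
Failure-to-pay penalty = 1.5% × £474,615.81 × 6 mo = £42,715.42…
Interest: £474,615.81 × ((1 + 0.0035)^6 − 1) = £474,615.81 × 0.0211846… = £10,054.5507…
Penalties + interest = £149,503.9802… + £10,054.5507… = £159,558.53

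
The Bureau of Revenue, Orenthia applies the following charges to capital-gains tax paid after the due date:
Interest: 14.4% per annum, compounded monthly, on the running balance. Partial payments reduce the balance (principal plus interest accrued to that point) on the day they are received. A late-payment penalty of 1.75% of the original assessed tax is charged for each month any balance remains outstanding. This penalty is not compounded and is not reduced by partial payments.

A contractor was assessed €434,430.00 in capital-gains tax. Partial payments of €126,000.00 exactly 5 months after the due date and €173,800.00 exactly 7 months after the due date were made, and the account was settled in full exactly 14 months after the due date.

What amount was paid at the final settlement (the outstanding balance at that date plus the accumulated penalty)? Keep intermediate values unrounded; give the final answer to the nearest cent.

Monthly rate = 14.4% ÷ 12 = 1.2%
Balance at month 5: €434,430.0000 × (1 + 0.012)^5 = €461,128.9313…
After €126,000.00 payment: €461,128.9313… − €126,000.00 = €335,128.9313…
Balance at month 7: €335,128.9313… × (1 + 0.012)^2 = €343,220.2842…
After €173,800.00 payment: €343,220.2842… − €173,800.00 = €169,420.2842…
Balance at month 14: €169,420.2842… × (1 + 0.012)^7 = €184,174.2854…
Penalty: 14 × 1.75% × €434,430.00 = €106,435.35
Final settlement = outstanding balance + penalty = €184,174.2854… + €106,435.35 = €290,609.64

€290,609.64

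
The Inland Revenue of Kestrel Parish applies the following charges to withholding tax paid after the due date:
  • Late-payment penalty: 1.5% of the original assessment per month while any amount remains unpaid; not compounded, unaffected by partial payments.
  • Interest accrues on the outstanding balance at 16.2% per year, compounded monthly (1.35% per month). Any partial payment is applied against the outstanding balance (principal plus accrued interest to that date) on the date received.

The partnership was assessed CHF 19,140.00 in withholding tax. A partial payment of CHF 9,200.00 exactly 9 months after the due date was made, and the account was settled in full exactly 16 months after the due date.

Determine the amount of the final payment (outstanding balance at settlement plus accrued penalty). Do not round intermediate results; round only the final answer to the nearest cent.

Balance at month 9: CHF 19,140.0000 × (1 + 0.0135)^9 = CHF 21,595.1244…
After CHF 9,200.00 payment: CHF 21,595.1244… − CHF 9,200.00 = CHF 12,395.1244…
Balance at month 16: CHF 12,395.1244… × (1 + 0.0135)^7 = CHF 13,614.9848…
Penalty: 16 × 1.5% × CHF 19,140.00 = CHF 4,593.60
Final settlement = outstanding balance + penalty = CHF 13,614.9848… + CHF 4,593.60 = CHF 18,208.58

CHF 18,208.58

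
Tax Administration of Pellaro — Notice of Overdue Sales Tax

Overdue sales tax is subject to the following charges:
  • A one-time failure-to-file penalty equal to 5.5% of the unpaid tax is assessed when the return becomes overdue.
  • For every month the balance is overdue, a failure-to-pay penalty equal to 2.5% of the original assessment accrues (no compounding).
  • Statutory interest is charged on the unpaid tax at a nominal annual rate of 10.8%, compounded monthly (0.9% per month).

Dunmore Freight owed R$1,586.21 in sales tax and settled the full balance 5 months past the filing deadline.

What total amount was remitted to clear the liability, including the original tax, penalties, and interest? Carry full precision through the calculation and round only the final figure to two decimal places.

R$1,944.40

Failure-to-file penalty: 5.5% × R$1,586.21 = R$87.24…
Failure-to-pay penalty: 5 × 2.5% × R$1,586.21 = R$198.28…
Interest: R$1,586.21 × ((1 + 0.009)^5 − 1) = R$1,586.21 × 0.0458173… = R$72.6759…
Total = R$1,586.21 + R$285.5178 + R$72.6759… = R$1,944.40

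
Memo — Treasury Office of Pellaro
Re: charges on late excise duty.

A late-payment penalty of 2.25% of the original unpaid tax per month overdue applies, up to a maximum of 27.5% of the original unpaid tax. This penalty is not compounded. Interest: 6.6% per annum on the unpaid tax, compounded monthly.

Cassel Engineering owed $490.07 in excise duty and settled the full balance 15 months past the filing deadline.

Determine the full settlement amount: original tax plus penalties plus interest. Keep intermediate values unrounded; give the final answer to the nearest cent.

Penalty (uncapped): 15 × 2.25% × $490.07 = $165.40…; cap = 27.5% × $490.07 = $134.77… → penalty = $134.77…
Interest (6.6%/yr ÷ 12 = 0.55%/month): $490.07 × ((1 + 0.0055)^15 − 1) = $42.0251…
Total = $490.07 + $134.7693… + $42.0251… = $666.86

$666.86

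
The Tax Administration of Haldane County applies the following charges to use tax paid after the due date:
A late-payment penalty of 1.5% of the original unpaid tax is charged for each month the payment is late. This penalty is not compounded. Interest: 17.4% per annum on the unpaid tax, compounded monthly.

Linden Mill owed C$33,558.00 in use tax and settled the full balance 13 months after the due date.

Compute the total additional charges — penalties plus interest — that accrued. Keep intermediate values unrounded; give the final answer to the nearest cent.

C$13,450.18

Late-payment penalty = 1.5% × C$33,558.00 × 13 mo = C$6,543.81
Interest (17.4%/yr ÷ 12 = 1.45%/month): C$33,558.00 × ((1 + 0.0145)^13 − 1) = C$6,906.3657…
Penalties + interest = C$6,543.8100 + C$6,906.3657… = C$13,450.18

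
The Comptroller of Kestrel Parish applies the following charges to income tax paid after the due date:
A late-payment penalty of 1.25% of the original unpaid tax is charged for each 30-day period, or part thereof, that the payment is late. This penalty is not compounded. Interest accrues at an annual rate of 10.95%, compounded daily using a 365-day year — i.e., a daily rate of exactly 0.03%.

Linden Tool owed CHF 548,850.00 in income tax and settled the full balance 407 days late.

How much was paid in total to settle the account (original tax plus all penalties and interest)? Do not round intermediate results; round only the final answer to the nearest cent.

Penalty periods: ⌈407/30⌉ = 14; penalty = 14 × 1.25% × CHF 548,850.00 = CHF 96,048.75
Interest: CHF 548,850.00 × ((1 + 0.0003)^407 − 1) = CHF 548,850.00 × 0.12984639… = CHF 71,266.1932…
Total = CHF 548,850.00 + CHF 96,048.7500 + CHF 71,266.1932… = CHF 716,164.94

CHF 716,164.94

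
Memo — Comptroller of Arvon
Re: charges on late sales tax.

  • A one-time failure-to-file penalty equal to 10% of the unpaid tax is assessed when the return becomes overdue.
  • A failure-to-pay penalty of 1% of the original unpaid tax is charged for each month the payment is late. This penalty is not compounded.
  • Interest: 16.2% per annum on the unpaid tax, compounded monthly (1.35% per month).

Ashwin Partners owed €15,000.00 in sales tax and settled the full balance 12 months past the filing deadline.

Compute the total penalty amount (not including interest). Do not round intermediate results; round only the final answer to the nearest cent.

Failure-to-file penalty: 10% × €15,000.00 = €1,500.00
Failure-to-pay penalty: 12 × 1% × €15,000.00 = €1,800.00
Total penalty = €1,500.00 + €1,800.00 = €3,300.00

€3,300.00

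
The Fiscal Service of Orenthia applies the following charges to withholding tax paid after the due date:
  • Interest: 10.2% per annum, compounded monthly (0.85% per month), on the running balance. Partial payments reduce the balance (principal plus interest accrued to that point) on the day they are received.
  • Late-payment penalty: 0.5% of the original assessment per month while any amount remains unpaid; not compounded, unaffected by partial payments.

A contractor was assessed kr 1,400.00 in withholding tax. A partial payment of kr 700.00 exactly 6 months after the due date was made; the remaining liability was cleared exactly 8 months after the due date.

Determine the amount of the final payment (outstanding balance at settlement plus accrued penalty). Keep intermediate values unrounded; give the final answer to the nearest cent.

kr 842.13

Balance at month 6: kr 1,400.0000 × (1 + 0.0085)^6 = kr 1,472.9346…
After kr 700.00 payment: kr 1,472.9346… − kr 700.00 = kr 772.9346…
Balance at month 8: kr 772.9346… × (1 + 0.0085)^2 = kr 786.1303…
Penalty: 8 × 0.5% × kr 1,400.00 = kr 56.00
Final settlement = outstanding balance + penalty = kr 786.1303… + kr 56.00 = kr 842.13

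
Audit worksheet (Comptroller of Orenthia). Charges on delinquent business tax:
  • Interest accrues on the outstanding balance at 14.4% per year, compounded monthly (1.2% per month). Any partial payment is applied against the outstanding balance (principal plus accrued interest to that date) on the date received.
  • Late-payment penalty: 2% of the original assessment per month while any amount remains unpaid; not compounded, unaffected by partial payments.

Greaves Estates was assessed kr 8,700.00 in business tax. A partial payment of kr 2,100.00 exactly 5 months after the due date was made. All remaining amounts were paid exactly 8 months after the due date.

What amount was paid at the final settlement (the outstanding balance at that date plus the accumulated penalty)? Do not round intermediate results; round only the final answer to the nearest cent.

kr 8,786.62

Balance at month 5: kr 8,700.0000 × (1 + 0.012)^5 = kr 9,234.6792…
After kr 2,100.00 payment: kr 9,234.6792… − kr 2,100.00 = kr 7,134.6792…
Balance at month 8: kr 7,134.6792… × (1 + 0.012)^3 = kr 7,394.6222…
Penalty: 8 × 2% × kr 8,700.00 = kr 1,392.00
Final settlement = outstanding balance + penalty = kr 7,394.6222… + kr 1,392.00 = kr 8,786.62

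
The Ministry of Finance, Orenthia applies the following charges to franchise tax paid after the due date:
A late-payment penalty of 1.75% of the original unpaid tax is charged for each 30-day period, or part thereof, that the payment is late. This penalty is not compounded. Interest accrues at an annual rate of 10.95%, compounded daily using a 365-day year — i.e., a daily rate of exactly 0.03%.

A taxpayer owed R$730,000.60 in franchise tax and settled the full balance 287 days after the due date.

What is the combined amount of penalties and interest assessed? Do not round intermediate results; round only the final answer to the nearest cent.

Penalty periods: ⌈287/30⌉ = 10; penalty = 10 × 1.75% × R$730,000.60 = R$127,750.11…
Interest: R$730,000.60 × ((1 + 0.0003)^287 − 1) = R$730,000.60 × 0.08990124… = R$65,627.9599…
Penalties + interest = R$127,750.1050 + R$65,627.9599… = R$193,378.06

R$193,378.06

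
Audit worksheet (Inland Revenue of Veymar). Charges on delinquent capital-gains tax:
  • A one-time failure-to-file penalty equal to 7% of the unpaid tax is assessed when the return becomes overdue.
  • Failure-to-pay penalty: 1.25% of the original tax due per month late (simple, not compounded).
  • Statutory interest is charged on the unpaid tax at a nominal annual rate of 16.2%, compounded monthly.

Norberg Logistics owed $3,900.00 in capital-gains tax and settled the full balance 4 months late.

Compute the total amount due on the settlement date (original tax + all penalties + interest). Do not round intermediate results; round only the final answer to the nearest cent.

$4,582.90

Failure-to-file penalty: 7% × $3,900.00 = $273.00
Failure-to-pay penalty = 1.25% × $3,900.00 × 4 mo = $195.00
Interest (16.2%/yr ÷ 12 = 1.35%/month): $3,900.00 × ((1 + 0.0135)^4 − 1) = $214.9032…
Total = $3,900.00 + $468.0000 + $214.9032… = $4,582.90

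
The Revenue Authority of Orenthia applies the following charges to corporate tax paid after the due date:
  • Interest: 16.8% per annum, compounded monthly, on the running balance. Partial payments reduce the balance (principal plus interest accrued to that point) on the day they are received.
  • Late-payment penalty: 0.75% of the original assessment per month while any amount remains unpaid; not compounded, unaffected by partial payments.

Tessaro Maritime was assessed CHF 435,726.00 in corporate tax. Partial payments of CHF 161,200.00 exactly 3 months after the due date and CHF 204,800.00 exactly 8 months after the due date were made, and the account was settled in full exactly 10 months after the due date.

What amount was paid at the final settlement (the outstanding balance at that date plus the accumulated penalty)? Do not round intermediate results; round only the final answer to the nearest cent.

CHF 145,145.90

Monthly rate = 16.8% ÷ 12 = 1.4%
Balance at month 3: CHF 435,726.0000 × (1 + 0.014)^3 = CHF 454,283.8945…
After CHF 161,200.00 payment: CHF 454,283.8945… − CHF 161,200.00 = CHF 293,083.8945…
Balance at month 8: CHF 293,083.8945… × (1 + 0.014)^5 = CHF 314,182.3102…
After CHF 204,800.00 payment: CHF 314,182.3102… − CHF 204,800.00 = CHF 109,382.3102…
Balance at month 10: CHF 109,382.3102… × (1 + 0.014)^2 = CHF 112,466.4539…
Penalty: 10 × 0.75% × CHF 435,726.00 = CHF 32,679.45
Final settlement = outstanding balance + penalty = CHF 112,466.4539… + CHF 32,679.45 = CHF 145,145.90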